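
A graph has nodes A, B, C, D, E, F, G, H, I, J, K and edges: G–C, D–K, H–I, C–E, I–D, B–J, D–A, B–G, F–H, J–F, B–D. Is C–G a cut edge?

Yes

Removing C–G leaves no path between C and G: the component count goes from 1 to 2. So it is a bridge.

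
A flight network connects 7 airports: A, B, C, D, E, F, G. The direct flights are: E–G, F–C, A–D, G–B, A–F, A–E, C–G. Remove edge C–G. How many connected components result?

C and G are still connected via C-F-A-E-G, so the component count stays at 1.

1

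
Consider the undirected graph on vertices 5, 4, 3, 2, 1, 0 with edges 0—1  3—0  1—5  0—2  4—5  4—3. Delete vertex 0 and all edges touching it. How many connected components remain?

With 0 gone, the remaining components are: {2}; {1, 3, 4, 5}.
That is 2 components.

2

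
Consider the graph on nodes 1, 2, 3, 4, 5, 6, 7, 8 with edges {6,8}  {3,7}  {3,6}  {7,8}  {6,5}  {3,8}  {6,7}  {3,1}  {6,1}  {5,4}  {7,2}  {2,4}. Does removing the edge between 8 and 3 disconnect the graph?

After removing 8—3, the path 8-6-3 still connects them, so the edge is not a bridge.

No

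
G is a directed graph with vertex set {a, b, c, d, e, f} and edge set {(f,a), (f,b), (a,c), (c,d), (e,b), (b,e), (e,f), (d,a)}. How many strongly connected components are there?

2

{b, e, f} are all mutually reachable — one SCC of size 3.
{a, c, d} are all mutually reachable — one SCC of size 3.
That gives 2 strongly connected components.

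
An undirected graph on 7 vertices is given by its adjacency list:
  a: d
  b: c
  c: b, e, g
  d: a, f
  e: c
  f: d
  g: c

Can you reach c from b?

Yes

From b we can reach b, c, e, g, which includes c.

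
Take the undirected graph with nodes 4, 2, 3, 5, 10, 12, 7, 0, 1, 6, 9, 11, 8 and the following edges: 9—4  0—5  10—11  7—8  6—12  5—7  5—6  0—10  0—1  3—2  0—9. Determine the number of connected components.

2

Starting from 2 we can reach 2, 3. That is one component of size 2.
Starting from 0 we can reach 0, 1, 4, 5, 6, 7, 8, 9, 10, 11, 12. That is one component of size 11.
Total: 2 components.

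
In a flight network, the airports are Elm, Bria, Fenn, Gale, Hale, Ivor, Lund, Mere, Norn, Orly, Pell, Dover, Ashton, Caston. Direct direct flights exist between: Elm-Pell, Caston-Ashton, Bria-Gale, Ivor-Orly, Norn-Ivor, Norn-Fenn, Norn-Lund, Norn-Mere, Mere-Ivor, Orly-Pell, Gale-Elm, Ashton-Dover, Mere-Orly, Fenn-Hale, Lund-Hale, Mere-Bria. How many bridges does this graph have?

The edges on the cycle Mere-Bria-Gale-Elm-Pell-Orly-Mere are not bridges since each lies on that cycle.
But removing Ashton-Dover disconnects Ashton from Dover; removing Caston-Ashton disconnects Caston from Ashton — these are bridges.
That makes 2 bridges.

2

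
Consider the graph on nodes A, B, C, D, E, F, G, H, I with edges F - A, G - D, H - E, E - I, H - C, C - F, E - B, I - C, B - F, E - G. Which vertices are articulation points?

Removing E increases the component count from 1 to 2, so E is a cut vertex.
Removing F increases the component count from 1 to 2, so F is a cut vertex.
Removing G increases the component count from 1 to 2, so G is a cut vertex.
By contrast removing C leaves 1 component; it is not a cut vertex. No other vertex is a cut vertex either.

E, F, G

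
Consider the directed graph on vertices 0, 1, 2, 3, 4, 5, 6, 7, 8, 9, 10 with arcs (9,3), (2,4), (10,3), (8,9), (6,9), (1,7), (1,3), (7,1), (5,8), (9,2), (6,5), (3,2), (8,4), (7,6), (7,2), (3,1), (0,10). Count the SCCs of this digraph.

5

{1, 3, 5, 6, 7, 8, 9} are all mutually reachable — one SCC of size 7.
{0} is an SCC by itself.
{4} is an SCC by itself.
{10} is an SCC by itself.
{2} is an SCC by itself.
That gives 5 strongly connected components.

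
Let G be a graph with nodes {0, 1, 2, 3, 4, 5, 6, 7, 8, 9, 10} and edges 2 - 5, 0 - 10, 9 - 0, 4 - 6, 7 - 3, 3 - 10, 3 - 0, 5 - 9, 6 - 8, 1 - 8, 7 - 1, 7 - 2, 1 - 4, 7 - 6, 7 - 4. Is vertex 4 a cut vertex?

No

Deleting 4 leaves 1 component (was 1) (its neighbors 1, 6, 7 remain connected to each other), so 4 is not a cut vertex.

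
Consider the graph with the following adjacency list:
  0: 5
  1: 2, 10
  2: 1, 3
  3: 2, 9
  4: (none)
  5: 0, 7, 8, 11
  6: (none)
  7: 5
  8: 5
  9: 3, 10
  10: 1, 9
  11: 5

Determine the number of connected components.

6 is isolated — a component by itself.
4 is isolated — a component by itself.
Starting from 0 we can reach 0, 5, 7, 8, 11. That is one component of size 5.
Starting from 1 we can reach 1, 2, 3, 9, 10. That is one component of size 5.
Total: 4 components.

4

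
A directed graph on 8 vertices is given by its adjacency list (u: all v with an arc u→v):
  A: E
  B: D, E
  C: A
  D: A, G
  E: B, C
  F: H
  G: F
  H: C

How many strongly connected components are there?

1

{A, B, C, D, E, F, G, H} are all mutually reachable — one SCC of size 8.
That gives 1 strongly connected component.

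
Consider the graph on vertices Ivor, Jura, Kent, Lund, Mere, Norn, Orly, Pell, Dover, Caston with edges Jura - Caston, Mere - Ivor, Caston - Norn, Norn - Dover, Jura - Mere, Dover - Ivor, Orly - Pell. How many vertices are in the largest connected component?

6

Lund is isolated — a component by itself.
Kent is isolated — a component by itself.
Starting from Orly we can reach Orly, Pell. That is one component of size 2.
Starting from Ivor we can reach Ivor, Jura, Mere, Norn, Dover, Caston. That is one component of size 6.
The largest has 6 vertices.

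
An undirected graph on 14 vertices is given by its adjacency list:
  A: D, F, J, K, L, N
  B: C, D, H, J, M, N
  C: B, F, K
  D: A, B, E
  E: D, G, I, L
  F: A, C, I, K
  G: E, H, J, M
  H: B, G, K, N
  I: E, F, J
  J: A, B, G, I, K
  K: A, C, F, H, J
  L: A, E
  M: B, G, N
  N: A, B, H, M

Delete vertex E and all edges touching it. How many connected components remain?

1

With E gone, the remaining components are: {A, B, C, D, F, G, H, I, J, K, L, M, N}.
That is 1 component.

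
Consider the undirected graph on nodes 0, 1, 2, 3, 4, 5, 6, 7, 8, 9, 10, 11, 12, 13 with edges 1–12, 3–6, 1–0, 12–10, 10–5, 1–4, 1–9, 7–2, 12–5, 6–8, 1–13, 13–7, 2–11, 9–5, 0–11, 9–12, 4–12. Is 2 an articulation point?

No

Deleting 2 leaves 2 components (was 2), so 2 is not a cut vertex.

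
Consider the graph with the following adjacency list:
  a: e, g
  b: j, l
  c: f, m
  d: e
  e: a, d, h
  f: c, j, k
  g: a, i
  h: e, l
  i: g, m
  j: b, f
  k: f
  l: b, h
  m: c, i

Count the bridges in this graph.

2

The edges on the cycle g-a-e-h-l-b-j-f-c-m-i-g are not bridges since each lies on that cycle.
But removing k-f disconnects k from f; removing e-d disconnects e from d — these are bridges.
That makes 2 bridges.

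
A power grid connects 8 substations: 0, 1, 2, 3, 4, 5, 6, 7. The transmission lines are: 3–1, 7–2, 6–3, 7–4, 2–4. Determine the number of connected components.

0 is isolated — a component by itself.
5 is isolated — a component by itself.
Starting from 2 we can reach 2, 4, 7. That is one component of size 3.
Starting from 1 we can reach 1, 3, 6. That is one component of size 3.
Total: 4 components.

4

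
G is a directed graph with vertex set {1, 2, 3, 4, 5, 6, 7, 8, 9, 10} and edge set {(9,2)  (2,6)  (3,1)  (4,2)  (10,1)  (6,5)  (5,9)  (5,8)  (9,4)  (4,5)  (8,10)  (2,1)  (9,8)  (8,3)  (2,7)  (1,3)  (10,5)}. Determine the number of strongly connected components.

3

{2, 4, 5, 6, 8, 9, 10} are all mutually reachable — one SCC of size 7.
{1, 3} are all mutually reachable — one SCC of size 2.
{7} is an SCC by itself.
That gives 3 strongly connected components.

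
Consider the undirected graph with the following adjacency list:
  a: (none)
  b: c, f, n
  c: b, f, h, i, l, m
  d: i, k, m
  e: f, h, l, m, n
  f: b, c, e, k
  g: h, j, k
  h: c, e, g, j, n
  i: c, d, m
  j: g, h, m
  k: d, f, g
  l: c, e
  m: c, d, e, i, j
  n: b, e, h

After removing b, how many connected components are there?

2

With b gone, the remaining components are: {a}; {c, d, e, f, g, h, i, j, k, l, m, n}.
That is 2 components.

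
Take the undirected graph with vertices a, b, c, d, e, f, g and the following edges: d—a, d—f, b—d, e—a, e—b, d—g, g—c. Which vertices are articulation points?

Removing d increases the component count from 1 to 3, so d is a cut vertex.
Removing g increases the component count from 1 to 2, so g is a cut vertex.
By contrast removing c leaves 1 component; it is not a cut vertex. No other vertex is a cut vertex either.

d, g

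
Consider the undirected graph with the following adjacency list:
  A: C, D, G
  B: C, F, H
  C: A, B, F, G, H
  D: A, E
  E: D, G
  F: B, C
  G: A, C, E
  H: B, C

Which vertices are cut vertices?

C

Removing C increases the component count from 1 to 2, so C is a cut vertex.
By contrast removing G leaves 1 component; it is not a cut vertex. No other vertex is a cut vertex either.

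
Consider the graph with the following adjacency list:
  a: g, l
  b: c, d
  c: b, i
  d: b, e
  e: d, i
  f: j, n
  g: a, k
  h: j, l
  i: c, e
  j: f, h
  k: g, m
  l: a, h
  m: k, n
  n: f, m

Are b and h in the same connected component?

No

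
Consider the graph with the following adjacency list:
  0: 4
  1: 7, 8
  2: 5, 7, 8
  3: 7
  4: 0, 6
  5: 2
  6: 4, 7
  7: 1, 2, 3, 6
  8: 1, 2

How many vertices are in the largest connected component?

Starting from 0 we can reach 0, 1, 2, 3, 4, 5, 6, 7, 8. That is one component of size 9.
The largest has 9 vertices.

9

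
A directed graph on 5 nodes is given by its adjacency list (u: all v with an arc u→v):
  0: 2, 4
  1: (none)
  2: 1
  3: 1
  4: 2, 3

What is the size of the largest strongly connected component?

1

{4} is an SCC by itself.
{2} is an SCC by itself.
{0} is an SCC by itself.
{1} is an SCC by itself.
{3} is an SCC by itself.
The largest has 1 vertex.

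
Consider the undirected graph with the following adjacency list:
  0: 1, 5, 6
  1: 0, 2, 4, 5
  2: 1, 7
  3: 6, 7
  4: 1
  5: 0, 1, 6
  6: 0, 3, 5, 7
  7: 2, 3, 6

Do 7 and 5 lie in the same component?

Yes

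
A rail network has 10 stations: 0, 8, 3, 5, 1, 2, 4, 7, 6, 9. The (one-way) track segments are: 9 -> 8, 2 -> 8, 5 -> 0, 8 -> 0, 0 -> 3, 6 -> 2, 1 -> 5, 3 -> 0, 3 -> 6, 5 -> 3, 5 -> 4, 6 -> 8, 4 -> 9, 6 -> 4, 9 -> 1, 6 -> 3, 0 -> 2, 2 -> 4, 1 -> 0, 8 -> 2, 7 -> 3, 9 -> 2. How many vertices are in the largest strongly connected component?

9

{0, 1, 2, 3, 4, 5, 6, 8, 9} are all mutually reachable — one SCC of size 9.
{7} is an SCC by itself.
The largest has 9 vertices.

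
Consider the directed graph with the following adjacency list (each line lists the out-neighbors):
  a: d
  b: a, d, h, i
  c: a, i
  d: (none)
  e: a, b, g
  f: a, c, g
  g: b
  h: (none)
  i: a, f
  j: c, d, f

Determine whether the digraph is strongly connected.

There is no directed path from f to e, so the graph is not strongly connected.

No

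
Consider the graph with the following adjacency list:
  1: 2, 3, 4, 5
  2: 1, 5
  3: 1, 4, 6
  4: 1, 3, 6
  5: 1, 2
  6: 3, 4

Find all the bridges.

none

The edges on the cycle 1-5-2-1 are not bridges since each lies on that cycle.
Every edge lies on some cycle, so there are no bridges.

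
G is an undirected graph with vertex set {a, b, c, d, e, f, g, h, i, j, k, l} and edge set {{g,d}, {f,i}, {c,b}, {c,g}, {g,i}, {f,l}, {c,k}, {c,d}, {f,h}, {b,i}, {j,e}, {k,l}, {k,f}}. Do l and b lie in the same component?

From l we can reach b, c, d, f, g, h, i, k, l, which includes b.

Yes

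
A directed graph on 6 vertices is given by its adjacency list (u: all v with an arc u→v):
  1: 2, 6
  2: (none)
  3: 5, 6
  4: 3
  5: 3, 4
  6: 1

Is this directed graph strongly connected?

There is no directed path from 2 to 3, so the graph is not strongly connected.

No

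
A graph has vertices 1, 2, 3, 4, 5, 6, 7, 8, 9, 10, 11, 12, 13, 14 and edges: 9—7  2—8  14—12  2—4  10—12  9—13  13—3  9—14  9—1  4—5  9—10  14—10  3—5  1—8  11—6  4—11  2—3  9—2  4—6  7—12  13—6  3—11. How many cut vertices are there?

Removing 9 increases the component count from 1 to 2, so 9 is a cut vertex.
By contrast removing 5 leaves 1 component; it is not a cut vertex. No other vertex is a cut vertex either.

1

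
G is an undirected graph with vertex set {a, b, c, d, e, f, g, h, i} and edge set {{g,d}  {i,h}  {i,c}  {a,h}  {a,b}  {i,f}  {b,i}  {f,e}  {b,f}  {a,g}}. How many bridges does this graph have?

4

The edges on the cycle b-i-f-b are not bridges since each lies on that cycle.
But removing d-g disconnects d from g; removing g-a disconnects g from a; removing e-f disconnects e from f; removing c-i disconnects c from i — these are bridges.
That makes 4 bridges.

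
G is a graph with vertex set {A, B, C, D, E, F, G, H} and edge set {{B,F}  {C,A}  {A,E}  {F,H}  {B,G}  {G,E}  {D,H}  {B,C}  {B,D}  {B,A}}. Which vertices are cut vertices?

B

Removing B increases the component count from 1 to 2, so B is a cut vertex.
By contrast removing D leaves 1 component; it is not a cut vertex. No other vertex is a cut vertex either.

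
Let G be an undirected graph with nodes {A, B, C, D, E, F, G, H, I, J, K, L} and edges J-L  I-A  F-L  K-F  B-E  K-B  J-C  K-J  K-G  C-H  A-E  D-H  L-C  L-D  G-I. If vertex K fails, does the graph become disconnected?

Deleting K raises the number of components from 1 to 2, so K is a cut vertex.

Yes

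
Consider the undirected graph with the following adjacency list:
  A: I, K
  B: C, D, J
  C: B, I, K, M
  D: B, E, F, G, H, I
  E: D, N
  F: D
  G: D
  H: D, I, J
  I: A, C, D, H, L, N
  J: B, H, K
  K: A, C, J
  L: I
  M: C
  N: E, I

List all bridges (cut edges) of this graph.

C-M, D-F, D-G, I-L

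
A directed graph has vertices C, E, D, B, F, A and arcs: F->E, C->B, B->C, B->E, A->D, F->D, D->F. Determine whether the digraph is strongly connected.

No

There is no directed path from A to C, so the graph is not strongly connected.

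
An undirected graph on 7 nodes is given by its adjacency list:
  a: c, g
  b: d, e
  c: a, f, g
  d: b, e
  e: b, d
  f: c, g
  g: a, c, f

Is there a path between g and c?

Yes

From g we can reach a, c, f, g, which includes c.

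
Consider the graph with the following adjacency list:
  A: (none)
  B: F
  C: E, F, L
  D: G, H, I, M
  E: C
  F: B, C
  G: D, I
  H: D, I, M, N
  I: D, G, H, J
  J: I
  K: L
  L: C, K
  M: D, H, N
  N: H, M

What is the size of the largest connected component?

A is isolated — a component by itself.
Starting from B we can reach B, C, E, F, K, L. That is one component of size 6.
Starting from D we can reach D, G, H, I, J, M, N. That is one component of size 7.
The largest has 7 vertices.

7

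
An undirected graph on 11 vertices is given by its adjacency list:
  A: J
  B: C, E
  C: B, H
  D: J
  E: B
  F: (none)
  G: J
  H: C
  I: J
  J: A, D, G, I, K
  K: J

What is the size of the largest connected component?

F is isolated — a component by itself.
Starting from B we can reach B, C, E, H. That is one component of size 4.
Starting from A we can reach A, D, G, I, J, K. That is one component of size 6.
The largest has 6 vertices.

6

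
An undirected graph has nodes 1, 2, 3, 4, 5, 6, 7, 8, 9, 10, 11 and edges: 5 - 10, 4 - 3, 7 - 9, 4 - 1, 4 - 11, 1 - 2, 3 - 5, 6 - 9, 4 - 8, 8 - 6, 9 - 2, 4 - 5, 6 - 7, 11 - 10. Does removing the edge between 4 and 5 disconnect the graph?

No

After removing 4 - 5, the path 4-3-5 still connects them, so the edge is not a bridge.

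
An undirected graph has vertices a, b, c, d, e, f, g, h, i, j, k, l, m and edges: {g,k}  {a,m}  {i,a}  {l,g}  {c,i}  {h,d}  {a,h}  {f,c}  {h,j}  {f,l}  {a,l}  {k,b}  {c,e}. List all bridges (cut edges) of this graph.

The edges on the cycle f-c-i-a-l-f are not bridges since each lies on that cycle.
But removing h—d disconnects h from d; removing l—g disconnects l from g; removing a—m disconnects a from m; removing b—k disconnects b from k — these are bridges.
In total 8 edges are bridges.

a-h, a-m, b-k, c-e, d-h, g-k, g-l, h-j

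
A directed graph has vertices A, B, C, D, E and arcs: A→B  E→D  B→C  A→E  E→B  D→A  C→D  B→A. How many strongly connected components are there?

1

{A, B, C, D, E} are all mutually reachable — one SCC of size 5.
That gives 1 strongly connected component.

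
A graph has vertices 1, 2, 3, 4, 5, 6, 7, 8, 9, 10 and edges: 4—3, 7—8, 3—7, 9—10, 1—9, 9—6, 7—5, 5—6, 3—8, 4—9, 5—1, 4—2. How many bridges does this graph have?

2

The edges on the cycle 4-3-7-5-1-9-4 are not bridges since each lies on that cycle.
But removing 4—2 disconnects 4 from 2; removing 9—10 disconnects 9 from 10 — these are bridges.
That makes 2 bridges.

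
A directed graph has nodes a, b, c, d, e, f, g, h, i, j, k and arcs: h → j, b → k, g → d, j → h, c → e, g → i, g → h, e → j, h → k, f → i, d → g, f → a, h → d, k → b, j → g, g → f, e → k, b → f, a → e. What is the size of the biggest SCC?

9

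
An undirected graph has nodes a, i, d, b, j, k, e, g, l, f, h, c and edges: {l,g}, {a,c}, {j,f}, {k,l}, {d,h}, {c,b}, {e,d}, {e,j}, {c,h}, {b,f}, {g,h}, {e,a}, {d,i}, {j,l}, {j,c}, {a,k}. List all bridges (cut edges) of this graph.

The edges on the cycle e-j-l-k-a-e are not bridges since each lies on that cycle.
But removing i—d disconnects i from d — this is a bridge.

d-i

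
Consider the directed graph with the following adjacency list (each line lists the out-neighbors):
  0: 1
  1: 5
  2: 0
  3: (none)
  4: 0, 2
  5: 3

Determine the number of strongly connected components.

6

{1} is an SCC by itself.
{5} is an SCC by itself.
{3} is an SCC by itself.
{4} is an SCC by itself.
{0} is an SCC by itself.
(and 1 more singleton SCC)
That gives 6 strongly connected components.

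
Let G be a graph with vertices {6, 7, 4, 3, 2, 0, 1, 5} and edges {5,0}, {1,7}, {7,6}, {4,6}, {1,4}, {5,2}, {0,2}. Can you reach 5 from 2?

From 2 we can reach 0, 2, 5, which includes 5.

Yes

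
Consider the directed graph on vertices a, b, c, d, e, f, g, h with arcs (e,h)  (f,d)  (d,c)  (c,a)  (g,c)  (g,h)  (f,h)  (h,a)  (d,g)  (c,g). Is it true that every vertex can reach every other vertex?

No

There is no directed path from e to d, so the graph is not strongly connected.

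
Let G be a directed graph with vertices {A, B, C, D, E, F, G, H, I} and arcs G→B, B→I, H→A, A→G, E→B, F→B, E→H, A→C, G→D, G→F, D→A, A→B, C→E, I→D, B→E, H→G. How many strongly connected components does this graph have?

1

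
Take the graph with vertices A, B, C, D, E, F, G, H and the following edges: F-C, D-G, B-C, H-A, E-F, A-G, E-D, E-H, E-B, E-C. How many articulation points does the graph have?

1

Removing E increases the component count from 1 to 2, so E is a cut vertex.
By contrast removing H leaves 1 component; it is not a cut vertex. No other vertex is a cut vertex either.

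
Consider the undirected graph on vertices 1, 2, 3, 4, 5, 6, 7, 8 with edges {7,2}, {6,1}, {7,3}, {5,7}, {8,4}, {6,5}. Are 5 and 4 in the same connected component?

No

The component containing 5 is {1, 2, 3, 5, 6, 7}, and 4 is not in it.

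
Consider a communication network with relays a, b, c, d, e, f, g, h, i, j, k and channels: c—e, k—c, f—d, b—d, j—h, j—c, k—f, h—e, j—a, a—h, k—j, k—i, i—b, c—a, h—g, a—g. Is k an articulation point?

Yes

Deleting k raises the number of components from 1 to 2, so k is a cut vertex.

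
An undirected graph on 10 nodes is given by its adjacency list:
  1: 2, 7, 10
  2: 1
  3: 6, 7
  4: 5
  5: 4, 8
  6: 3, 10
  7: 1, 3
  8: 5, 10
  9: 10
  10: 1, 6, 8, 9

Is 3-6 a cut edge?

No

After removing 3-6, the path 3-7-1-10-6 still connects them, so the edge is not a bridge.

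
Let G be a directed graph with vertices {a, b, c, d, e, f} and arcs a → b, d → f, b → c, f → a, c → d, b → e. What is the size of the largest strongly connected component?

{a, b, c, d, f} are all mutually reachable — one SCC of size 5.
{e} is an SCC by itself.
The largest has 5 vertices.

5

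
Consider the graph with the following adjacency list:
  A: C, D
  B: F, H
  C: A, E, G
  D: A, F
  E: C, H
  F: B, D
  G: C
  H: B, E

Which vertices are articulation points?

C

Removing C increases the component count from 1 to 2, so C is a cut vertex.
By contrast removing D leaves 1 component; it is not a cut vertex. No other vertex is a cut vertex either.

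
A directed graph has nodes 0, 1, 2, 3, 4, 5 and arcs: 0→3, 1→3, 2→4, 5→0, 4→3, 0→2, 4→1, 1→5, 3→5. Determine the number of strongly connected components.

1

{0, 1, 2, 3, 4, 5} are all mutually reachable — one SCC of size 6.
That gives 1 strongly connected component.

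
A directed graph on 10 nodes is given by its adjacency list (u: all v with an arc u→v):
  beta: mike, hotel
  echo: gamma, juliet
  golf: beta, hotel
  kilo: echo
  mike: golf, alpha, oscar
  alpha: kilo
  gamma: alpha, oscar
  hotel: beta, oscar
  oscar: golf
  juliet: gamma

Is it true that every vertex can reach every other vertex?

From echo we can reach every vertex (beta, echo, golf, kilo, mike, alpha, gamma, hotel, oscar, juliet), and every vertex can reach echo (beta, echo, golf, kilo, mike, alpha, gamma, hotel, oscar, juliet). So the whole graph is one strongly connected component.

Yes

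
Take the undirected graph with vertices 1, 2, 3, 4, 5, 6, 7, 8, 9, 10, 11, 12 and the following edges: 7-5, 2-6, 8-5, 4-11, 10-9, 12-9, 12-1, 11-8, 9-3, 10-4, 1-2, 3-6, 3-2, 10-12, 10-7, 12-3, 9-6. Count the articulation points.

1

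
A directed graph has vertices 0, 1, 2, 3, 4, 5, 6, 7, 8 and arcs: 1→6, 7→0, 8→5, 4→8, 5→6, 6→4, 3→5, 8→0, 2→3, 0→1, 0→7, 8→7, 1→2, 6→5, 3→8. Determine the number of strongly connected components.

1

{0, 1, 2, 3, 4, 5, 6, 7, 8} are all mutually reachable — one SCC of size 9.
That gives 1 strongly connected component.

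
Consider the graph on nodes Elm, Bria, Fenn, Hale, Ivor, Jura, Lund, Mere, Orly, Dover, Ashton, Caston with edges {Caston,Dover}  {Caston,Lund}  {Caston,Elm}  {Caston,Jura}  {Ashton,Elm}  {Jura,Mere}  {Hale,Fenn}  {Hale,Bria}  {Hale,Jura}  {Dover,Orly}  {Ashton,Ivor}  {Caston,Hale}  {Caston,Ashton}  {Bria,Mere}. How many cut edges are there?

5

The edges on the cycle Caston-Hale-Bria-Mere-Jura-Caston are not bridges since each lies on that cycle.
But removing Dover-Orly disconnects Dover from Orly; removing Ashton-Ivor disconnects Ashton from Ivor; removing Dover-Caston disconnects Dover from Caston; removing Lund-Caston disconnects Lund from Caston — these are bridges.
In total 5 edges are bridges.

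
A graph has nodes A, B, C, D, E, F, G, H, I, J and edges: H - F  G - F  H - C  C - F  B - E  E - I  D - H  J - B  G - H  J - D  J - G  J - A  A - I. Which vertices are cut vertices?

Removing J increases the component count from 1 to 2, so J is a cut vertex.
By contrast removing B leaves 1 component; it is not a cut vertex. No other vertex is a cut vertex either.

J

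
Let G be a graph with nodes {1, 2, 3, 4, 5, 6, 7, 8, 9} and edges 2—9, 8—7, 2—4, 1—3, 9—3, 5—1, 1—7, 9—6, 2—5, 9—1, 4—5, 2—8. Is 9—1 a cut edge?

After removing 9—1, the path 9-3-1 still connects them, so the edge is not a bridge.

No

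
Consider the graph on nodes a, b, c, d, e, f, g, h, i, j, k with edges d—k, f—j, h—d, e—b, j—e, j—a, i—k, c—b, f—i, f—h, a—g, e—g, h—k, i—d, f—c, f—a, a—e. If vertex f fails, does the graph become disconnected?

Deleting f raises the number of components from 1 to 2, so f is a cut vertex.

Yes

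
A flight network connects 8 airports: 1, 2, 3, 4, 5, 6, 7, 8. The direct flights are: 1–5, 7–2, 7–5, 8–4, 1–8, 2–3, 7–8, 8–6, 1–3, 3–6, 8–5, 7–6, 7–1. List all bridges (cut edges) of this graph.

4-8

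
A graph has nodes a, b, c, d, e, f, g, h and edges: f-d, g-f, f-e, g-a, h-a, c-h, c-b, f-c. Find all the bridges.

The edges on the cycle g-f-c-h-a-g are not bridges since each lies on that cycle.
But removing f-e disconnects f from e; removing f-d disconnects f from d; removing c-b disconnects c from b — these are bridges.

b-c, d-f, e-f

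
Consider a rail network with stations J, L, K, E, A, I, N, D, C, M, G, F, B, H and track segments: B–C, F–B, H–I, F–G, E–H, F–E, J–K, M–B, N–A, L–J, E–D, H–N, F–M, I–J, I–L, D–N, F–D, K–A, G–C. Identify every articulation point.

F

Removing F increases the component count from 1 to 2, so F is a cut vertex.
By contrast removing N leaves 1 component; it is not a cut vertex. No other vertex is a cut vertex either.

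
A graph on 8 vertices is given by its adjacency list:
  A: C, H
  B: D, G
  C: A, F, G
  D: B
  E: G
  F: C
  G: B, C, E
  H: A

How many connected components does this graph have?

1

Starting from A we can reach A, B, C, D, E, F, G, H. That is one component of size 8.
Total: 1 component.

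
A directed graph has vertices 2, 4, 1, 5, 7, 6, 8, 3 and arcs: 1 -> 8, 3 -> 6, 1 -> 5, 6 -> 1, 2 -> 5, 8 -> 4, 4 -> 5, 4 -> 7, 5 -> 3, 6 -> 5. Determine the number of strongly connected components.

{1, 3, 4, 5, 6, 8} are all mutually reachable — one SCC of size 6.
{7} is an SCC by itself.
{2} is an SCC by itself.
That gives 3 strongly connected components.

3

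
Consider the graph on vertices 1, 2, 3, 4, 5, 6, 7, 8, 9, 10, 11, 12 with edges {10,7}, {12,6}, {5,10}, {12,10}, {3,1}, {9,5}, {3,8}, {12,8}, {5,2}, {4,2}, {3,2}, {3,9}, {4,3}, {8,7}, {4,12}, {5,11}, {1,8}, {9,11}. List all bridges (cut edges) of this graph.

The edges on the cycle 4-12-10-5-9-3-4 are not bridges since each lies on that cycle.
But removing 12 - 6 disconnects 12 from 6 — this is a bridge.

12-6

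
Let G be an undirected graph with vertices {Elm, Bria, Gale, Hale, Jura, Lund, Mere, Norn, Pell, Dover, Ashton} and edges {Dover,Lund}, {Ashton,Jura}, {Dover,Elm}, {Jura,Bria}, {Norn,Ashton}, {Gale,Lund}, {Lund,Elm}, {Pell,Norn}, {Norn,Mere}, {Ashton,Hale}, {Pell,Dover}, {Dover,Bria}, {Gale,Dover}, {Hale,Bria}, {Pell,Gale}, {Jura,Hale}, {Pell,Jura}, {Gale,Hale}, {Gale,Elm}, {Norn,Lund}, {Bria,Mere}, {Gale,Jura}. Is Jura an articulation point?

No

Deleting Jura leaves 1 component (was 1) (its neighbors Bria, Gale, Hale, Pell, Ashton remain connected to each other), so Jura is not a cut vertex.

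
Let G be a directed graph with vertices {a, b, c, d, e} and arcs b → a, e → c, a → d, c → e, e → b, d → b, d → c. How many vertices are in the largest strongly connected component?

5

{a, b, c, d, e} are all mutually reachable — one SCC of size 5.
The largest has 5 vertices.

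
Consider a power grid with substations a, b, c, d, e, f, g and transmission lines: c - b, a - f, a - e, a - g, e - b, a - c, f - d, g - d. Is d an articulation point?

Deleting d leaves 1 component (was 1) (its neighbors f, g remain connected to each other), so d is not a cut vertex.

No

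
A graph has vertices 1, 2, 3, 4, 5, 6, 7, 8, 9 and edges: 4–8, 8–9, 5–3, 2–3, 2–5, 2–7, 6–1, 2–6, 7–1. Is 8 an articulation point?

Deleting 8 raises the number of components from 2 to 3, so 8 is a cut vertex.

Yes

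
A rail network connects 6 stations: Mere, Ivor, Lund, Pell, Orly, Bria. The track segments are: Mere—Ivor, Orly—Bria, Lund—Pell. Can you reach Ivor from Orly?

No

The component containing Orly is {Bria, Orly}, and Ivor is not in it.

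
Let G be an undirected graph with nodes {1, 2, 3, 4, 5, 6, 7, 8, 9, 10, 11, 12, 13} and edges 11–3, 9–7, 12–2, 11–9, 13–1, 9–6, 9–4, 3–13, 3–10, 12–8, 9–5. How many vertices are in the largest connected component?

10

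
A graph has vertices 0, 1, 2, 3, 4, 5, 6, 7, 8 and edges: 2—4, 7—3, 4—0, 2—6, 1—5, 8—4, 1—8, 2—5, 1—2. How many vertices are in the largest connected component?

Starting from 3 we can reach 3, 7. That is one component of size 2.
Starting from 0 we can reach 0, 1, 2, 4, 5, 6, 8. That is one component of size 7.
The largest has 7 vertices.

7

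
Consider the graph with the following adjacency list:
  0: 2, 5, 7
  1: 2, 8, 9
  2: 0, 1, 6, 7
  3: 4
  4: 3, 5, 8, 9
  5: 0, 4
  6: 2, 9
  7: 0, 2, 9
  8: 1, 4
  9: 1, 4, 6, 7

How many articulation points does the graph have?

Removing 4 increases the component count from 1 to 2, so 4 is a cut vertex.
By contrast removing 5 leaves 1 component; it is not a cut vertex. No other vertex is a cut vertex either.

1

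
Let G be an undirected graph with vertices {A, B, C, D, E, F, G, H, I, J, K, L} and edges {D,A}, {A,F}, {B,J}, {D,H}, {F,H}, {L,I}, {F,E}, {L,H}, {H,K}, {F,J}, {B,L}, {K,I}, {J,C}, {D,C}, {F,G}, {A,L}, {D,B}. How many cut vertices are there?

1

Removing F increases the component count from 1 to 3, so F is a cut vertex.
By contrast removing L leaves 1 component; it is not a cut vertex. No other vertex is a cut vertex either.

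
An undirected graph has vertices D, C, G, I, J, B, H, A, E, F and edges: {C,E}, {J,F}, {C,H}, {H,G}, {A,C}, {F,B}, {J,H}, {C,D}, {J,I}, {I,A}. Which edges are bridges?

B-F, C-D, C-E, F-J, G-H

The edges on the cycle J-I-A-C-H-J are not bridges since each lies on that cycle.
But removing J - F disconnects J from F; removing F - B disconnects F from B; removing D - C disconnects D from C; removing C - E disconnects C from E — these are bridges.
In total 5 edges are bridges.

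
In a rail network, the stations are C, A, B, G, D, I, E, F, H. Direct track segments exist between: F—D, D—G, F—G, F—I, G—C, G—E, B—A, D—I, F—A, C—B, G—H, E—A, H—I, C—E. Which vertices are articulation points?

none

Removing F, for instance, still leaves 1 component. No single vertex removal increases the component count — the graph has no articulation points.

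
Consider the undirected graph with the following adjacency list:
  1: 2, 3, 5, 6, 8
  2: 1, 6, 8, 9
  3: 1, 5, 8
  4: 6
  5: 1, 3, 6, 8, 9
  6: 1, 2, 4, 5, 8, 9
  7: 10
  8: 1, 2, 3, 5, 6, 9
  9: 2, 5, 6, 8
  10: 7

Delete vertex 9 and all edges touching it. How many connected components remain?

2

With 9 gone, the remaining components are: {7, 10}; {1, 2, 3, 4, 5, 6, 8}.
That is 2 components.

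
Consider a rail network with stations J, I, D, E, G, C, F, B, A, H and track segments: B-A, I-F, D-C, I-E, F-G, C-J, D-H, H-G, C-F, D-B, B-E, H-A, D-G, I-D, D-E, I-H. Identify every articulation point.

C

Removing C increases the component count from 1 to 2, so C is a cut vertex.
By contrast removing J leaves 1 component; it is not a cut vertex. No other vertex is a cut vertex either.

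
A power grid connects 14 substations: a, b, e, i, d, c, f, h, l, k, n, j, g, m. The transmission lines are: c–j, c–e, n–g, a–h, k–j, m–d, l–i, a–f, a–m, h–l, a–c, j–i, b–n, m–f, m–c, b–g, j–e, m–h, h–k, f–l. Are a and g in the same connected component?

No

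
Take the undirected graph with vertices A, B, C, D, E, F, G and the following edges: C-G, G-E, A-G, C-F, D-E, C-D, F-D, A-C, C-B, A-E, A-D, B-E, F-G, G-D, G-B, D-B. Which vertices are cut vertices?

none

Removing G, for instance, still leaves 1 component. No single vertex removal increases the component count — the graph has no articulation points.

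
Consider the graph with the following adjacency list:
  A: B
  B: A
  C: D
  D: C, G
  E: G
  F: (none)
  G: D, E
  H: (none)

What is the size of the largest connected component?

H is isolated — a component by itself.
F is isolated — a component by itself.
Starting from A we can reach A, B. That is one component of size 2.
Starting from C we can reach C, D, E, G. That is one component of size 4.
The largest has 4 vertices.

4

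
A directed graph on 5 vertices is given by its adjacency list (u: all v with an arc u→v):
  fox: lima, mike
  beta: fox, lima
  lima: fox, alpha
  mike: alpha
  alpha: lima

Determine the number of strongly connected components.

2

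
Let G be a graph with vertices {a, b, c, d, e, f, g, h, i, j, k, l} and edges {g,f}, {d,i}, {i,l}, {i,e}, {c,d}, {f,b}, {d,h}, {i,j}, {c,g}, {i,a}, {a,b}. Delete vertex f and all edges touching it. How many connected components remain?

With f gone, the remaining components are: {k}; {a, b, c, d, e, g, h, i, j, l}.
That is 2 components.

2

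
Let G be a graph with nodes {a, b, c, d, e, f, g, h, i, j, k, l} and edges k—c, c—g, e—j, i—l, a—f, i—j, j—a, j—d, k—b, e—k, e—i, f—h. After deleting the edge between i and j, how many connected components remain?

i and j are still connected via i-e-j, so the component count stays at 1.

1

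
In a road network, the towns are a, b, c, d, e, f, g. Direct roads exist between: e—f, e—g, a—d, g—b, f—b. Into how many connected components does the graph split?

3

c is isolated — a component by itself.
Starting from a we can reach a, d. That is one component of size 2.
Starting from b we can reach b, e, f, g. That is one component of size 4.
Total: 3 components.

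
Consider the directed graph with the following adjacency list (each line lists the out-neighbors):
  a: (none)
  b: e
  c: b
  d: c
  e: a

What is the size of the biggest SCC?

1

{c} is an SCC by itself.
{e} is an SCC by itself.
{b} is an SCC by itself.
{a} is an SCC by itself.
{d} is an SCC by itself.
The largest has 1 vertex.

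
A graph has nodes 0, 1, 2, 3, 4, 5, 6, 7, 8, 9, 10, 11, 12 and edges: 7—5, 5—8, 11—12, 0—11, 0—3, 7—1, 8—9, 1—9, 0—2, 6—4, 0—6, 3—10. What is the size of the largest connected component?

Starting from 1 we can reach 1, 5, 7, 8, 9. That is one component of size 5.
Starting from 0 we can reach 0, 2, 3, 4, 6, 10, 11, 12. That is one component of size 8.
The largest has 8 vertices.

8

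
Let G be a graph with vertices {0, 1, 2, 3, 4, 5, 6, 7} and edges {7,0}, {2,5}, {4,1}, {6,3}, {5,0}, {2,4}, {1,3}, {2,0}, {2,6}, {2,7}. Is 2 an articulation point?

Yes

Deleting 2 raises the number of components from 1 to 2, so 2 is a cut vertex.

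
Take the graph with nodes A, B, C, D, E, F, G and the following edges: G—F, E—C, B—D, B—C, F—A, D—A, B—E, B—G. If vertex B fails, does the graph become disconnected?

Deleting B raises the number of components from 1 to 2, so B is a cut vertex.

Yes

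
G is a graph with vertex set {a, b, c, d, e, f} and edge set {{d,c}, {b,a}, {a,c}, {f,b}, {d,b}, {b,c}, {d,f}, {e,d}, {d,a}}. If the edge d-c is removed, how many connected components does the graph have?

1

d and c are still connected via d-b-c, so the component count stays at 1.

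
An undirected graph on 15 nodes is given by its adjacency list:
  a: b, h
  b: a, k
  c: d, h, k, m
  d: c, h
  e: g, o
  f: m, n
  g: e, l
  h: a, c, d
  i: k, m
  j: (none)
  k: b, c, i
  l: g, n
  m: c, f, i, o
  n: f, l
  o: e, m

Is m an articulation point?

Yes

Deleting m raises the number of components from 2 to 3, so m is a cut vertex.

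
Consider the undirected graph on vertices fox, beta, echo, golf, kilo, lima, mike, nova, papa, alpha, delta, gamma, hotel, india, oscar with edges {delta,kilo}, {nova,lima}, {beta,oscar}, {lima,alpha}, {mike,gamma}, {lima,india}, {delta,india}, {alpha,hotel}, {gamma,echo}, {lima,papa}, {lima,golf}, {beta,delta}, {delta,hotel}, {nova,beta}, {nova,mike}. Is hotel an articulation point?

No

Deleting hotel leaves 2 components (was 2), so hotel is not a cut vertex.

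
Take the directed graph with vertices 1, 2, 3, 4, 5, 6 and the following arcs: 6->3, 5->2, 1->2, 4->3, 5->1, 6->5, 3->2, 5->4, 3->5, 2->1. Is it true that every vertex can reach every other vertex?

There is no directed path from 1 to 5, so the graph is not strongly connected.

No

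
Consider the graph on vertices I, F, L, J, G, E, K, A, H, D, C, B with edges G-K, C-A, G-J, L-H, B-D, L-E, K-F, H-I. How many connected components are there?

Starting from A we can reach A, C. That is one component of size 2.
Starting from B we can reach B, D. That is one component of size 2.
Starting from E we can reach E, H, I, L. That is one component of size 4.
Starting from F we can reach F, G, J, K. That is one component of size 4.
Total: 4 components.

4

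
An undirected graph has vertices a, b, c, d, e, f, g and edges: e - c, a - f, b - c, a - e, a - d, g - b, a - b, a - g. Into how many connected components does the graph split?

Starting from a we can reach a, b, c, d, e, f, g. That is one component of size 7.
Total: 1 component.

1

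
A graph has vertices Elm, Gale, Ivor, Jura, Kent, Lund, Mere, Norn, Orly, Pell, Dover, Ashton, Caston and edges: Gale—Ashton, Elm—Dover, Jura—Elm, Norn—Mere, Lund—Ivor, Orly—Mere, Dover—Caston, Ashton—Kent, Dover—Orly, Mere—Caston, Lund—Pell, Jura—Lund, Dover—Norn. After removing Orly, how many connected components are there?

With Orly gone, the remaining components are: {Gale, Kent, Ashton}; {Elm, Ivor, Jura, Lund, Mere, Norn, Pell, Dover, Caston}.
That is 2 components.

2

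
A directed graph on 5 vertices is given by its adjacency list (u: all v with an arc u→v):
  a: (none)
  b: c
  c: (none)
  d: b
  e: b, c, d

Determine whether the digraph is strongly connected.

No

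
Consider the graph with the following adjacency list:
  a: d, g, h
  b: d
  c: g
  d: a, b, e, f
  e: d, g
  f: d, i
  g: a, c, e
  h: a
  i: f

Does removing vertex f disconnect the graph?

Yes

Deleting f raises the number of components from 1 to 2, so f is a cut vertex.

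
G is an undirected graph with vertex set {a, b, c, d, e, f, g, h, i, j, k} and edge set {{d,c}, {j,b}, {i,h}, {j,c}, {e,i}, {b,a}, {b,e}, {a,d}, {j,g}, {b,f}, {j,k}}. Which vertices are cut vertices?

b, e, i, j

Removing b increases the component count from 1 to 3, so b is a cut vertex.
Removing e increases the component count from 1 to 2, so e is a cut vertex.
Removing i increases the component count from 1 to 2, so i is a cut vertex.
Likewise j is a cut vertex.
By contrast removing d leaves 1 component; it is not a cut vertex. No other vertex is a cut vertex either.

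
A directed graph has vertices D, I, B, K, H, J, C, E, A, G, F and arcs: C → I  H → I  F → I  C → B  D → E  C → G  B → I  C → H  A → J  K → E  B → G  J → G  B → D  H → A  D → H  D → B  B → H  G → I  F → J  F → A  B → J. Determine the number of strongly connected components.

{B, D} are all mutually reachable — one SCC of size 2.
{E} is an SCC by itself.
{F} is an SCC by itself.
{H} is an SCC by itself.
{G} is an SCC by itself.
(and 5 more singleton SCCs)
That gives 10 strongly connected components.

10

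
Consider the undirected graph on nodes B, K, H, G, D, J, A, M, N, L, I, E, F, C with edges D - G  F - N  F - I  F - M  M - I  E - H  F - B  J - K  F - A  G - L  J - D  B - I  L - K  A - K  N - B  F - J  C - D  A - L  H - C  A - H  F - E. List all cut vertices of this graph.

F

Removing F increases the component count from 1 to 2, so F is a cut vertex.
By contrast removing E leaves 1 component; it is not a cut vertex. No other vertex is a cut vertex either.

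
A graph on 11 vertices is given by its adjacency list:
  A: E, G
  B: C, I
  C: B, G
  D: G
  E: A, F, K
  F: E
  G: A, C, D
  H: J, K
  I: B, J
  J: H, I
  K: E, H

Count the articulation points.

Removing E increases the component count from 1 to 2, so E is a cut vertex.
Removing G increases the component count from 1 to 2, so G is a cut vertex.
By contrast removing J leaves 1 component; it is not a cut vertex. No other vertex is a cut vertex either.

2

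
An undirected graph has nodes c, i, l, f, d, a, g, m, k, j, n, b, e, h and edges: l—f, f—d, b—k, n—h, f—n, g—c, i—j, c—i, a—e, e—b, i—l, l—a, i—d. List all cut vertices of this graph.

Removing a increases the component count from 2 to 3, so a is a cut vertex.
Removing b increases the component count from 2 to 3, so b is a cut vertex.
Removing c increases the component count from 2 to 3, so c is a cut vertex.
Likewise e, f, i, l, n are cut vertices.
By contrast removing d leaves 2 components; it is not a cut vertex. No other vertex is a cut vertex either.

a, b, c, e, f, i, l, n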